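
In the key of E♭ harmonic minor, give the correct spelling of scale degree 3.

The Eb harmonic minor scale runs Eb F Gb Ab Bb Cb D.
Degree 3 is Gb.

Gb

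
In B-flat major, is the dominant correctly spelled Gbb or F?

Each scale degree takes a distinct letter name. Degree 5 of a scale on B must use the letter F.
F and Gbb are enharmonically the same pitch, but only F uses the letter F, so it is the correct spelling here.

F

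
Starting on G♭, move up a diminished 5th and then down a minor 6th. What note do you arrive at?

A diminished fifth up from Gb is Dbb (letter D, 6 semitones up).
A minor sixth down from Dbb is Fb (letter F, 8 semitones down).

Fb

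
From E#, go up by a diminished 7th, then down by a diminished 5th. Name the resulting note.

A diminished seventh up from E# is D (letter D, 9 semitones up).
A diminished fifth down from D is G# (letter G, 6 semitones down).

G#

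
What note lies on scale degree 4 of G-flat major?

Cb

Degree 4 takes the letter 3 steps above G, which is C.
In major, degree 4 sits 5 semitones above the tonic. Gb + 5 semitones is pitch class 11, spelled on C as Cb.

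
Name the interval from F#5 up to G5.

Counting letters F–G gives a second.
F#→G = 1 semitone, 1 narrower than the major second (2), so minor.

minor second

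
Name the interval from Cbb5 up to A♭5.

augmented sixth

The letter names run C→A, a span of 5 letter steps, so the interval is some kind of sixth.
Cbb to Ab is 10 semitones. A major sixth is 9, so 10 makes it augmented.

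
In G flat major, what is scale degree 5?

Db

Degree 5 takes the letter 4 steps above G, which is D.
In major, degree 5 sits 7 semitones above the tonic. Gb + 7 semitones is pitch class 1, spelled on D as Db.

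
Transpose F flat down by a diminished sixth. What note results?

A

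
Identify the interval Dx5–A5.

doubly diminished fifth

Counting letters D–E–F–G–A gives a fifth.
D##→A = 5 semitones, 2 narrower than the perfect fifth (7), so doubly diminished.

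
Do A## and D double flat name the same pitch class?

No

Two spellings are enharmonically equivalent only if they share a pitch class.
Here A## → 11, Dbb → 0; 0 ≠ 11, so they are not.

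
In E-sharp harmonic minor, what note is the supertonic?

Degree 2 takes the letter 1 step above E, which is F.
In harmonic minor, degree 2 sits 2 semitones above the tonic. E# + 2 semitones is pitch class 7, spelled on F as F##.

F##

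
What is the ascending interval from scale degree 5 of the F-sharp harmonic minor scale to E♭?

Scale degree 5 of F# harmonic minor is C#.
C# up to Eb: letters C→E make it a third; 2 semitones makes it diminished.

diminished third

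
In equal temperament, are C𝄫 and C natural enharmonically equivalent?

No

Cbb is pitch class 10; C is pitch class 0.
The pitch classes differ (10 vs. 0), so they are not enharmonic equivalents.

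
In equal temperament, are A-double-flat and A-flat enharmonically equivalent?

No

Two spellings are enharmonically equivalent only if they share a pitch class.
Here Abb → 7, Ab → 8; 7 ≠ 8, so they are not.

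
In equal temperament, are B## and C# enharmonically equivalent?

Yes

B## = pitch class 1 and C# = pitch class 1 — the same pitch class, so they are enharmonic equivalents.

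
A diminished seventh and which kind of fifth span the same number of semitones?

A diminished seventh spans 9 semitones.
A fifth spanning 9 semitones is doubly augmented (the perfect fifth is 7).

doubly augmented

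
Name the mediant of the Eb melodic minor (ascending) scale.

Degree 3 takes the letter 2 steps above E, which is G.
In melodic minor (ascending), degree 3 sits 3 semitones above the tonic. Eb + 3 semitones is pitch class 6, spelled on G as Gb.

Gb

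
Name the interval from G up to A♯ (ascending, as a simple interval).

The letter names run G→A, a span of 1 letter step, so the interval is some kind of second.
G to A# is 3 semitones. A major second is 2, so 3 makes it augmented.

augmented second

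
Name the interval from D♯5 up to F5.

The letter names run D→F, a span of 2 letter steps, so the interval is some kind of third.
D# to F is 2 semitones. A major third is 4, so 2 makes it diminished.

diminished third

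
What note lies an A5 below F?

Bbb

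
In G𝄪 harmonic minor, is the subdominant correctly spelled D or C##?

C##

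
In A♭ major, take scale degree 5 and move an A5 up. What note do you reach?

B

Scale degree 5 of Ab major is Eb.
An augmented fifth (8 semitones) above Eb lands on the letter B, giving B.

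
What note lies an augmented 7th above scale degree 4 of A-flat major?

Scale degree 4 of Ab major is Db.
An augmented seventh (12 semitones) above Db lands on the letter C, giving C#.

C#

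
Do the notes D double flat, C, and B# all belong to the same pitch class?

Dbb = pitch class 0 and C = pitch class 0 and B# = pitch class 0 — the same pitch class, so they are enharmonic equivalents.

Yes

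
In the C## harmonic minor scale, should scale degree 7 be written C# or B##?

B##

Each scale degree takes a distinct letter name. Degree 7 of a scale on C must use the letter B.
B## and C# are enharmonically the same pitch, but only B## uses the letter B, so it is the correct spelling here.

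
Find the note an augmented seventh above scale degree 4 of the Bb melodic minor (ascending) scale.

D#

Scale degree 4 of Bb melodic minor (ascending) is Eb.
An augmented seventh (12 semitones) above Eb lands on the letter D, giving D#.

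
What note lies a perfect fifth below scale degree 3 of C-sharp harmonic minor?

A

Scale degree 3 of C# harmonic minor is E.
A perfect fifth (7 semitones) below E lands on the letter A, giving A.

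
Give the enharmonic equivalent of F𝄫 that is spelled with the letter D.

D#

Plain D sits 1 semitone below Fbb, so on the letter D the same pitch needs a sharp: D#.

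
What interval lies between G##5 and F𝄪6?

Counting letters G–A–B–C–D–E–F gives a seventh.
G##→F## = 10 semitones, 1 narrower than the major seventh (11), so minor.

minor seventh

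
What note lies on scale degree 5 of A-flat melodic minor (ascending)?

Eb

Degree 5 takes the letter 4 steps above A, which is E.
In melodic minor (ascending), degree 5 sits 7 semitones above the tonic. Ab + 7 semitones is pitch class 3, spelled on E as Eb.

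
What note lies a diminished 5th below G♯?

C##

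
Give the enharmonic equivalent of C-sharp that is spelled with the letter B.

B##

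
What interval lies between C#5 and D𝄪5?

augmented second

The letter names run C→D, a span of 1 letter step, so the interval is some kind of second.
C# to D## is 3 semitones. A major second is 2, so 3 makes it augmented.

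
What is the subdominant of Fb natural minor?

The Fb natural minor scale runs Fb Gb Abb Bbb Cb Dbb Ebb.
Degree 4 is Bbb.

Bbb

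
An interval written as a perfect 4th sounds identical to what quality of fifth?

doubly diminished

A perfect fourth spans 5 semitones.
A fifth spanning 5 semitones is doubly diminished (the perfect fifth is 7).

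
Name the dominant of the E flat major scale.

Bb

The Eb major scale runs Eb F G Ab Bb C D.
Degree 5 is Bb.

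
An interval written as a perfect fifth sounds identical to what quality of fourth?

doubly augmented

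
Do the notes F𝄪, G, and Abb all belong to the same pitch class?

Yes

F## = pitch class 7 and G = pitch class 7 and Abb = pitch class 7 — the same pitch class, so they are enharmonic equivalents.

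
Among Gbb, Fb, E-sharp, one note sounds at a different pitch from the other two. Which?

Fb

In 12-tone equal temperament, enharmonic equivalents share a pitch class. Gbb is pitch class 5; Fb is pitch class 4; E# is pitch class 5.
Gbb and E# share pitch class 5, while Fb is pitch class 4.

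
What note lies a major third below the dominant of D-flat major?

The dominant of Db major is Ab.
A major third (4 semitones) below Ab lands on the letter F, giving Fb.

Fb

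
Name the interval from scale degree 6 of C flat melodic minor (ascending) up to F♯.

augmented sixth

Scale degree 6 of Cb melodic minor (ascending) is Ab.
Ab up to F#: letters A→F make it a sixth; 10 semitones makes it augmented.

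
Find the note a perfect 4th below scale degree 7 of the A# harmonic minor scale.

Scale degree 7 of A# harmonic minor is G##.
A perfect fourth (5 semitones) below G## lands on the letter D, giving D##.

D##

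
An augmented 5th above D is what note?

A#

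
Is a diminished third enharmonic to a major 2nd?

Yes

A diminished third spans 2 semitones; a major second spans 2.
They are enharmonically equivalent.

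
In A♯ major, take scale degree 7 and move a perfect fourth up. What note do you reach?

C##

Scale degree 7 of A# major is G##.
A perfect fourth (5 semitones) above G## lands on the letter C, giving C##.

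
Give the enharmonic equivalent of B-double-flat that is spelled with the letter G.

G##

Bbb is pitch class 9. The letter G alone is pitch class 7.
To reach pitch class 9 from G requires an offset of +2 semitones, i.e. double sharp: G##.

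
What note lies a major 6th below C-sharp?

E

A sixth below C lands on the letter E.
A major sixth spans 9 semitones, so C# moves to pitch class 4. On the letter E that is E.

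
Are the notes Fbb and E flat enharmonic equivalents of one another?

Yes

Fbb is pitch class 3; Eb is pitch class 3.
All spellings map to pitch class 3, so they are enharmonically equivalent.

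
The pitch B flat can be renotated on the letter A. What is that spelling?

A#

Plain A sits 1 semitone below Bb, so on the letter A the same pitch needs a sharp: A#.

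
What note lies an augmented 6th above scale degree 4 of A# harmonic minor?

B##

Scale degree 4 of A# harmonic minor is D#.
An augmented sixth (10 semitones) above D# lands on the letter B, giving B##.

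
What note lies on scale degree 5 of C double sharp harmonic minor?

G##

The C## harmonic minor scale runs C## D## E# F## G## A# B##.
Degree 5 is G##.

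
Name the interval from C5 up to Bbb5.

diminished seventh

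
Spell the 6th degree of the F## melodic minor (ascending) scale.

D##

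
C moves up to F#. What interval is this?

Counting letters C–D–E–F gives a fourth.
C→F# = 6 semitones, 1 wider than the perfect fourth (5), so augmented.

augmented fourth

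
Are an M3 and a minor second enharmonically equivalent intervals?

No

A major third spans 4 semitones; a minor second spans 1.
The spans differ, so they are not enharmonic equivalents.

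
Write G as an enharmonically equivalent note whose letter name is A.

G is pitch class 7. The letter A alone is pitch class 9.
To reach pitch class 7 from A requires an offset of -2 semitones, i.e. double flat: Abb.

Abb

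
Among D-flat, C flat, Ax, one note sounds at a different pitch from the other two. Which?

Db

In 12-tone equal temperament, enharmonic equivalents share a pitch class. Db is pitch class 1; Cb is pitch class 11; A## is pitch class 11.
Cb and A## share pitch class 11, while Db is pitch class 1.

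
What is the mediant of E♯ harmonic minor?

G#

The E# harmonic minor scale runs E# F## G# A# B# C# D##.
Degree 3 is G#.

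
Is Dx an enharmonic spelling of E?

Yes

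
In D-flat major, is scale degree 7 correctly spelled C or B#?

Each scale degree takes a distinct letter name. Degree 7 of a scale on D must use the letter C.
C and B# are enharmonically the same pitch, but only C uses the letter C, so it is the correct spelling here.

C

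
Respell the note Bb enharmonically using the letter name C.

Cbb

Bb is pitch class 10. The letter C alone is pitch class 0.
To reach pitch class 10 from C requires an offset of -2 semitones, i.e. double flat: Cbb.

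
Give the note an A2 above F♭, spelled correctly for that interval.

G

A second above F lands on the letter G.
An augmented second spans 3 semitones, so Fb moves to pitch class 7. On the letter G that is G.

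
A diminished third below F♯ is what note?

F down a major third is Db, so the target letter is D.
From F#, a diminished third is 2 semitones down: D##.

D##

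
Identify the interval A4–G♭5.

diminished seventh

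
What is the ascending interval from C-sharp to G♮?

diminished fifth

The letter names run C→G, a span of 4 letter steps, so the interval is some kind of fifth.
C# to G is 6 semitones. A perfect fifth is 7, so 6 makes it diminished.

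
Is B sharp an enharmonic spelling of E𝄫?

No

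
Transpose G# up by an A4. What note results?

C##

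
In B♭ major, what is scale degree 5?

The Bb major scale runs Bb C D Eb F G A.
Degree 5 is F.

F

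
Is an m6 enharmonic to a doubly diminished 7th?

A minor sixth spans 8 semitones; a doubly diminished seventh spans 8.
They are enharmonically equivalent.

Yes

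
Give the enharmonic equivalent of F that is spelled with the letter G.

Gbb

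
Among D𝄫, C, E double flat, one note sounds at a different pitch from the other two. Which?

In 12-tone equal temperament, enharmonic equivalents share a pitch class. Dbb is pitch class 0; C is pitch class 0; Ebb is pitch class 2.
Dbb and C share pitch class 0, while Ebb is pitch class 2.

Ebb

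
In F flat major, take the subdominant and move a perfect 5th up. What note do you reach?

The subdominant of Fb major is Bbb.
A perfect fifth (7 semitones) above Bbb lands on the letter F, giving Fb.

Fb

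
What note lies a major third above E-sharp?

G##

A third above E lands on the letter G.
A major third spans 4 semitones, so E# moves to pitch class 9. On the letter G that is G##.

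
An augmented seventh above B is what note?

B up a major seventh is A#, so the target letter is A.
From B, an augmented seventh is 12 semitones up: A##.

A##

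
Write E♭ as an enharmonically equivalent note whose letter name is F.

Fbb

Eb is pitch class 3. The letter F alone is pitch class 5.
To reach pitch class 3 from F requires an offset of -2 semitones, i.e. double flat: Fbb.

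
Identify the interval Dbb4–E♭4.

augmented second

The letter names run D→E, a span of 1 letter step, so the interval is some kind of second.
Dbb to Eb is 3 semitones. A major second is 2, so 3 makes it augmented.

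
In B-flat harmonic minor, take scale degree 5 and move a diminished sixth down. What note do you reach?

Scale degree 5 of Bb harmonic minor is F.
A diminished sixth (7 semitones) below F lands on the letter A, giving A#.

A#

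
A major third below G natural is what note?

Eb

A third below G lands on the letter E.
A major third spans 4 semitones, so G moves to pitch class 3. On the letter E that is Eb.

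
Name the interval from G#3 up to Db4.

Counting letters G–A–B–C–D gives a fifth.
G#→Db = 5 semitones, 2 narrower than the perfect fifth (7), so doubly diminished.

doubly diminished fifth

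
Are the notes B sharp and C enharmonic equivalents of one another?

Yes

B# is pitch class 0; C is pitch class 0.
All spellings map to pitch class 0, so they are enharmonically equivalent.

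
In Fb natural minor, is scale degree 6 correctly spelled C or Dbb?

Dbb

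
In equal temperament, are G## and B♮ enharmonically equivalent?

Two spellings are enharmonically equivalent only if they share a pitch class.
Here G## → 9, B → 11; 9 ≠ 11, so they are not.

No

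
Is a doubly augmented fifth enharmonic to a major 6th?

Yes

A doubly augmented fifth spans 9 semitones; a major sixth spans 9.
They are enharmonically equivalent.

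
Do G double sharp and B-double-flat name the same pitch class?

Yes

G## = pitch class 9 and Bbb = pitch class 9 — the same pitch class, so they are enharmonic equivalents.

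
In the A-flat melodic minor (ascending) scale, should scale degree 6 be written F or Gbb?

F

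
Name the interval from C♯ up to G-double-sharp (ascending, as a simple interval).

The letter names run C→G, a span of 4 letter steps, so the interval is some kind of fifth.
C# to G## is 8 semitones. A perfect fifth is 7, so 8 makes it augmented.

augmented fifth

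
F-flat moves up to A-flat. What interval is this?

major third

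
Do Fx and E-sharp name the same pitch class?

No

Two spellings are enharmonically equivalent only if they share a pitch class.
Here F## → 7, E# → 5; 5 ≠ 7, so they are not.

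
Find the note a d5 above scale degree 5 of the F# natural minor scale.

G

Scale degree 5 of F# natural minor is C#.
A diminished fifth (6 semitones) above C# lands on the letter G, giving G.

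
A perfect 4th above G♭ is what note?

Cb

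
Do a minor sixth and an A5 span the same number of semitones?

Yes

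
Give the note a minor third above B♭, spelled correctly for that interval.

Db

B up a major third is D#, so the target letter is D.
From Bb, a minor third is 3 semitones up: Db.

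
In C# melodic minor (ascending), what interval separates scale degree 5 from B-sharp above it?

Scale degree 5 of C# melodic minor (ascending) is G#.
G# up to B#: letters G→B make it a third; 4 semitones makes it major.

major third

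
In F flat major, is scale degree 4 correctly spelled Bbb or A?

Each scale degree takes a distinct letter name. Degree 4 of a scale on F must use the letter B.
Bbb and A are enharmonically the same pitch, but only Bbb uses the letter B, so it is the correct spelling here.

Bbb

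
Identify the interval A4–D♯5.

augmented fourth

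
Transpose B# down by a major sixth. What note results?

B down a major sixth is D, so the target letter is D.
From B#, a major sixth is 9 semitones down: D#.

D#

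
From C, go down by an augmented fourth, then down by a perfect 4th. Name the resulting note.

An augmented fourth down from C is Gb (letter G, 6 semitones down).
A perfect fourth down from Gb is Db (letter D, 5 semitones down).

Db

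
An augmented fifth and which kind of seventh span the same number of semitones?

An augmented fifth spans 8 semitones.
A seventh spanning 8 semitones is doubly diminished (the major seventh is 11).

doubly diminished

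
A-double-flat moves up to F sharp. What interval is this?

The letter names run A→F, a span of 5 letter steps, so the interval is some kind of sixth.
Abb to F# is 11 semitones. A major sixth is 9, so 11 makes it doubly augmented.

doubly augmented sixth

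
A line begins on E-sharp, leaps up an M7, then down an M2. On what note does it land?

C##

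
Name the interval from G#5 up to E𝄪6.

augmented sixth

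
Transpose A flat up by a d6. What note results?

A sixth above A lands on the letter F.
A diminished sixth spans 7 semitones, so Ab moves to pitch class 3. On the letter F that is Fbb.

Fbb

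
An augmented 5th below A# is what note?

D

A fifth below A lands on the letter D.
An augmented fifth spans 8 semitones, so A# moves to pitch class 2. On the letter D that is D.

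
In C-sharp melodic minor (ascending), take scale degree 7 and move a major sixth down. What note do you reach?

D#

Scale degree 7 of C# melodic minor (ascending) is B#.
A major sixth (9 semitones) below B# lands on the letter D, giving D#.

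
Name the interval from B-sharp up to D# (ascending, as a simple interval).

The letter names run B→D, a span of 2 letter steps, so the interval is some kind of third.
B# to D# is 3 semitones. A major third is 4, so 3 makes it minor.

minor third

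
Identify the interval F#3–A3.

Counting letters F–G–A gives a third.
F#→A = 3 semitones, 1 narrower than the major third (4), so minor.

minor third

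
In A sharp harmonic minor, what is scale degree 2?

Degree 2 takes the letter 1 step above A, which is B.
In harmonic minor, degree 2 sits 2 semitones above the tonic. A# + 2 semitones is pitch class 0, spelled on B as B#.

B#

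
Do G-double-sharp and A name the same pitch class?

Yes

G## is pitch class 9; A is pitch class 9.
All spellings map to pitch class 9, so they are enharmonically equivalent.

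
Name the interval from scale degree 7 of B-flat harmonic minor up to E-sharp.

augmented fifth

Scale degree 7 of Bb harmonic minor is A.
A up to E#: letters A→E make it a fifth; 8 semitones makes it augmented.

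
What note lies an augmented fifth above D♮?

A#

A fifth above D lands on the letter A.
An augmented fifth spans 8 semitones, so D moves to pitch class 10. On the letter A that is A#.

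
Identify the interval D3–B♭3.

minor sixth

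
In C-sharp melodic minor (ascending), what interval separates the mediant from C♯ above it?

The mediant of C# melodic minor (ascending) is E.
E up to C#: letters E→C make it a sixth; 9 semitones makes it major.

major sixth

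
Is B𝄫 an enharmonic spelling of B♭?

Bbb is pitch class 9; Bb is pitch class 10.
The pitch classes differ (9 vs. 10), so they are not enharmonic equivalents.

No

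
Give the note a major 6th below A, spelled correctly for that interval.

C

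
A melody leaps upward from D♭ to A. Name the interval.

The letter names run D→A, a span of 4 letter steps, so the interval is some kind of fifth.
Db to A is 8 semitones. A perfect fifth is 7, so 8 makes it augmented.

augmented fifth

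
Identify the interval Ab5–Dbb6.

diminished fourth

Counting letters A–B–C–D gives a fourth.
Ab→Dbb = 4 semitones, 1 narrower than the perfect fourth (5), so diminished.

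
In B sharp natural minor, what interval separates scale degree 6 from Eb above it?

diminished sixth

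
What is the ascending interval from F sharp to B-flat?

The letter names run F→B, a span of 3 letter steps, so the interval is some kind of fourth.
F# to Bb is 4 semitones. A perfect fourth is 5, so 4 makes it diminished.

diminished fourth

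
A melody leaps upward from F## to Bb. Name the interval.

doubly diminished fourth

Counting letters F–G–A–B gives a fourth.
F##→Bb = 3 semitones, 2 narrower than the perfect fourth (5), so doubly diminished.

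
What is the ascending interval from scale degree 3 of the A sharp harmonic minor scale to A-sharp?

major sixth

Scale degree 3 of A# harmonic minor is C#.
C# up to A#: letters C→A make it a sixth; 9 semitones makes it major.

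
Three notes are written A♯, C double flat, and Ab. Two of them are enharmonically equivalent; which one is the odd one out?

In 12-tone equal temperament, enharmonic equivalents share a pitch class. A# is pitch class 10; Cbb is pitch class 10; Ab is pitch class 8.
A# and Cbb share pitch class 10, while Ab is pitch class 8.

Ab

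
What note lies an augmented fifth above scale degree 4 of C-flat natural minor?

C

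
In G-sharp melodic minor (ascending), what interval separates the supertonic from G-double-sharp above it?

major seventh

The supertonic of G# melodic minor (ascending) is A#.
A# up to G##: letters A→G make it a seventh; 11 semitones makes it major.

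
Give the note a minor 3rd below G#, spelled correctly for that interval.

A third below G lands on the letter E.
A minor third spans 3 semitones, so G# moves to pitch class 5. On the letter E that is E#.

E#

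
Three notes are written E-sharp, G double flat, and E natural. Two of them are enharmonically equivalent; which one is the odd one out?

In 12-tone equal temperament, enharmonic equivalents share a pitch class. E# is pitch class 5; Gbb is pitch class 5; E is pitch class 4.
E# and Gbb share pitch class 5, while E is pitch class 4.

E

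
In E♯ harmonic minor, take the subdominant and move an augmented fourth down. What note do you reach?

E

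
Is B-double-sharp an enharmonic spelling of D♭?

B## is pitch class 1; Db is pitch class 1.
All spellings map to pitch class 1, so they are enharmonically equivalent.

Yes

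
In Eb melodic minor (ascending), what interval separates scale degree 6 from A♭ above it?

Scale degree 6 of Eb melodic minor (ascending) is C.
C up to Ab: letters C→A make it a sixth; 8 semitones makes it minor.

minor sixth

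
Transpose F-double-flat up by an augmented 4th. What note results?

Bbb

F up a perfect fourth is Bb, so the target letter is B.
From Fbb, an augmented fourth is 6 semitones up: Bbb.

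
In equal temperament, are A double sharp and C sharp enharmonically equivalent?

No

Two spellings are enharmonically equivalent only if they share a pitch class.
Here A## → 11, C# → 1; 1 ≠ 11, so they are not.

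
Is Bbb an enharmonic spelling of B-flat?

No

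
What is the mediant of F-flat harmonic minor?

Abb

Degree 3 takes the letter 2 steps above F, which is A.
In harmonic minor, degree 3 sits 3 semitones above the tonic. Fb + 3 semitones is pitch class 7, spelled on A as Abb.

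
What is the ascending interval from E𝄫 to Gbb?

minor third

The letter names run E→G, a span of 2 letter steps, so the interval is some kind of third.
Ebb to Gbb is 3 semitones. A major third is 4, so 3 makes it minor.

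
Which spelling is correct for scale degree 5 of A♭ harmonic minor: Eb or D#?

Eb

Each scale degree takes a distinct letter name. Degree 5 of a scale on A must use the letter E.
Eb and D# are enharmonically the same pitch, but only Eb uses the letter E, so it is the correct spelling here.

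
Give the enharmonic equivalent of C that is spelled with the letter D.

Dbb

C is pitch class 0. The letter D alone is pitch class 2.
To reach pitch class 0 from D requires an offset of -2 semitones, i.e. double flat: Dbb.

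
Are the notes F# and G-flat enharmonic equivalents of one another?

Yes

F# is pitch class 6; Gb is pitch class 6.
All spellings map to pitch class 6, so they are enharmonically equivalent.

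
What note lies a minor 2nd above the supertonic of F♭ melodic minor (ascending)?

The supertonic of Fb melodic minor (ascending) is Gb.
A minor second (1 semitone) above Gb lands on the letter A, giving Abb.

Abb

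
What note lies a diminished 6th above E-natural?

E up a major sixth is C#, so the target letter is C.
From E, a diminished sixth is 7 semitones up: Cb.

Cb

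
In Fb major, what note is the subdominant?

The Fb major scale runs Fb Gb Ab Bbb Cb Db Eb.
Degree 4 is Bbb.

Bbb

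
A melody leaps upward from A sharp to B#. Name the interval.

Counting letters A–B gives a second.
A#→B# = 2 semitones, exactly the major second.

major second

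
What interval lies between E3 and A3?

perfect fourth

Counting letters E–F–G–A gives a fourth.
E→A = 5 semitones, exactly the perfect fourth.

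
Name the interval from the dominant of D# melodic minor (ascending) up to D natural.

The dominant of D# melodic minor (ascending) is A#.
A# up to D: letters A→D make it a fourth; 4 semitones makes it diminished.

diminished fourth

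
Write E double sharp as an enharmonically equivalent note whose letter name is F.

E## is pitch class 6. The letter F alone is pitch class 5.
To reach pitch class 6 from F requires an offset of +1 semitone, i.e. sharp: F#.

F#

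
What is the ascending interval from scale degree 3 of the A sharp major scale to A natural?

diminished sixth

Scale degree 3 of A# major is C##.
C## up to A: letters C→A make it a sixth; 7 semitones makes it diminished.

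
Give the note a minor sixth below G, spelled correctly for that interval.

G down a major sixth is Bb, so the target letter is B.
From G, a minor sixth is 8 semitones down: B.

B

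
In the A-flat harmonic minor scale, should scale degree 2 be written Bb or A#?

Bb

Each scale degree takes a distinct letter name. Degree 2 of a scale on A must use the letter B.
Bb and A# are enharmonically the same pitch, but only Bb uses the letter B, so it is the correct spelling here.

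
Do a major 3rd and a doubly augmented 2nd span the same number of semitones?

A major third spans 4 semitones; a doubly augmented second spans 4.
They are enharmonically equivalent.

Yes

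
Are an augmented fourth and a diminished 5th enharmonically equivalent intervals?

Yes

An augmented fourth spans 6 semitones; a diminished fifth spans 6.
They are enharmonically equivalent.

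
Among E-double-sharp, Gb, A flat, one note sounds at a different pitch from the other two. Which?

In 12-tone equal temperament, enharmonic equivalents share a pitch class. E## is pitch class 6; Gb is pitch class 6; Ab is pitch class 8.
E## and Gb share pitch class 6, while Ab is pitch class 8.

Ab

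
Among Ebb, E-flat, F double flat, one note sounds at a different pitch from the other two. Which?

Ebb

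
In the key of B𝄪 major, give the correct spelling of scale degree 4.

Degree 4 takes the letter 3 steps above B, which is E.
In major, degree 4 sits 5 semitones above the tonic. B## + 5 semitones is pitch class 6, spelled on E as E##.

E##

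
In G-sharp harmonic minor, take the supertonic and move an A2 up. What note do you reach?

The supertonic of G# harmonic minor is A#.
An augmented second (3 semitones) above A# lands on the letter B, giving B##.

B##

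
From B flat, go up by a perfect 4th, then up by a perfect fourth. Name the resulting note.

A perfect fourth up from Bb is Eb (letter E, 5 semitones up).
A perfect fourth up from Eb is Ab (letter A, 5 semitones up).

Ab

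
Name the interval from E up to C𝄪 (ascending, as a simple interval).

The letter names run E→C, a span of 5 letter steps, so the interval is some kind of sixth.
E to C## is 10 semitones. A major sixth is 9, so 10 makes it augmented.

augmented sixth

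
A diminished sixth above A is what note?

Fb

A sixth above A lands on the letter F.
A diminished sixth spans 7 semitones, so A moves to pitch class 4. On the letter F that is Fb.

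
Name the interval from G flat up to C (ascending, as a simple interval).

augmented fourth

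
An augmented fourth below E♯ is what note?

B

A fourth below E lands on the letter B.
An augmented fourth spans 6 semitones, so E# moves to pitch class 11. On the letter B that is B.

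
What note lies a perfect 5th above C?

C up a perfect fifth is G, so the target letter is G.
From C, a perfect fifth is 7 semitones up: G.

G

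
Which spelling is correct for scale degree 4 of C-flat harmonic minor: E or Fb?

Each scale degree takes a distinct letter name. Degree 4 of a scale on C must use the letter F.
Fb and E are enharmonically the same pitch, but only Fb uses the letter F, so it is the correct spelling here.

Fb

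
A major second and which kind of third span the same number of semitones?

A major second spans 2 semitones.
A third spanning 2 semitones is diminished (the major third is 4).

diminished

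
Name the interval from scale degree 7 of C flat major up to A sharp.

Scale degree 7 of Cb major is Bb.
Bb up to A#: letters B→A make it a seventh; 12 semitones makes it augmented.

augmented seventh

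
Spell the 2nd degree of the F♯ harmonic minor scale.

G#

The F# harmonic minor scale runs F# G# A B C# D E#.
Degree 2 is G#.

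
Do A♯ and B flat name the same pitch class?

A# = pitch class 10 and Bb = pitch class 10 — the same pitch class, so they are enharmonic equivalents.

Yes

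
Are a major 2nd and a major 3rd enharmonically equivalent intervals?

No

A major second spans 2 semitones; a major third spans 4.
The spans differ, so they are not enharmonic equivalents.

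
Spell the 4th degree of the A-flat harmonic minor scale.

Db

The Ab harmonic minor scale runs Ab Bb Cb Db Eb Fb G.
Degree 4 is Db.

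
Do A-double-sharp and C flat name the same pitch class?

Yes

A## is pitch class 11; Cb is pitch class 11.
All spellings map to pitch class 11, so they are enharmonically equivalent.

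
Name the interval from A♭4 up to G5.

The letter names run A→G, a span of 6 letter steps, so the interval is some kind of seventh.
Ab to G is 11 semitones. A major seventh is 11, so 11 makes it major.

major seventh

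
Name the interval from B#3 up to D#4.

The letter names run B→D, a span of 2 letter steps, so the interval is some kind of third.
B# to D# is 3 semitones. A major third is 4, so 3 makes it minor.

minor third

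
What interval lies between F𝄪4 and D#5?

The letter names run F→D, a span of 5 letter steps, so the interval is some kind of sixth.
F## to D# is 8 semitones. A major sixth is 9, so 8 makes it minor.

minor sixth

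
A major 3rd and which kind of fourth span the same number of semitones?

diminished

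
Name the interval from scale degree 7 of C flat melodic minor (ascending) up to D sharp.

augmented third

Scale degree 7 of Cb melodic minor (ascending) is Bb.
Bb up to D#: letters B→D make it a third; 5 semitones makes it augmented.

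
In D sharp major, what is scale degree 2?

The D# major scale runs D# E# F## G# A# B# C##.
Degree 2 is E#.

E#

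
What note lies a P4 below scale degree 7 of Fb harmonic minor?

Bb

Scale degree 7 of Fb harmonic minor is Eb.
A perfect fourth (5 semitones) below Eb lands on the letter B, giving Bb.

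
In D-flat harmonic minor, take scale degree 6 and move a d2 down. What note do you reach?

A

Scale degree 6 of Db harmonic minor is Bbb.
A diminished second (0 semitones) below Bbb lands on the letter A, giving A.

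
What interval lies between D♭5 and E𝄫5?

minor second

Counting letters D–E gives a second.
Db→Ebb = 1 semitone, 1 narrower than the major second (2), so minor.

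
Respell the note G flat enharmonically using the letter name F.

F#

Plain F sits 1 semitone below Gb, so on the letter F the same pitch needs a sharp: F#.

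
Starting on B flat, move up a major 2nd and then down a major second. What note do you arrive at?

A major second up from Bb is C (letter C, 2 semitones up).
A major second down from C is Bb (letter B, 2 semitones down).

Bb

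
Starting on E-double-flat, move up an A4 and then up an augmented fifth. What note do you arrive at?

E

An augmented fourth up from Ebb is Ab (letter A, 6 semitones up).
An augmented fifth up from Ab is E (letter E, 8 semitones up).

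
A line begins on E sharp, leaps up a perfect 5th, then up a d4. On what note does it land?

E

A perfect fifth up from E# is B# (letter B, 7 semitones up).
A diminished fourth up from B# is E (letter E, 4 semitones up).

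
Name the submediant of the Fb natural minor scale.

The Fb natural minor scale runs Fb Gb Abb Bbb Cb Dbb Ebb.
Degree 6 is Dbb.

Dbb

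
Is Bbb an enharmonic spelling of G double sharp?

Bbb = pitch class 9 and G## = pitch class 9 — the same pitch class, so they are enharmonic equivalents.

Yes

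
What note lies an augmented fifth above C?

G#

A fifth above C lands on the letter G.
An augmented fifth spans 8 semitones, so C moves to pitch class 8. On the letter G that is G#.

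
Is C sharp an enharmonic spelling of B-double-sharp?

C# is pitch class 1; B## is pitch class 1.
All spellings map to pitch class 1, so they are enharmonically equivalent.

Yes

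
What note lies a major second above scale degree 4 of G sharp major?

Scale degree 4 of G# major is C#.
A major second (2 semitones) above C# lands on the letter D, giving D#.

D#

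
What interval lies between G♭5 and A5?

augmented second

Counting letters G–A gives a second.
Gb→A = 3 semitones, 1 wider than the major second (2), so augmented.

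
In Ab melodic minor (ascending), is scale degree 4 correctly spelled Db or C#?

Each scale degree takes a distinct letter name. Degree 4 of a scale on A must use the letter D.
Db and C# are enharmonically the same pitch, but only Db uses the letter D, so it is the correct spelling here.

Db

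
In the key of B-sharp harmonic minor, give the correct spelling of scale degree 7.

Degree 7 takes the letter 6 steps above B, which is A.
In harmonic minor, degree 7 sits 11 semitones above the tonic. B# + 11 semitones is pitch class 11, spelled on A as A##.

A##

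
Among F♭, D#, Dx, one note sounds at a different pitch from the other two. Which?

D#

In 12-tone equal temperament, enharmonic equivalents share a pitch class. Fb is pitch class 4; D# is pitch class 3; D## is pitch class 4.
Fb and D## share pitch class 4, while D# is pitch class 3.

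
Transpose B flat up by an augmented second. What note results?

C#

A second above B lands on the letter C.
An augmented second spans 3 semitones, so Bb moves to pitch class 1. On the letter C that is C#.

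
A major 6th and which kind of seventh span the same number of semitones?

A major sixth spans 9 semitones.
A seventh spanning 9 semitones is diminished (the major seventh is 11).

diminished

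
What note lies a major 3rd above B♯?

B up a major third is D#, so the target letter is D.
From B#, a major third is 4 semitones up: D##.

D##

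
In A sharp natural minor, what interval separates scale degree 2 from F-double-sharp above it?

perfect fifth

Scale degree 2 of A# natural minor is B#.
B# up to F##: letters B→F make it a fifth; 7 semitones makes it perfect.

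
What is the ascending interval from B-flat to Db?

The letter names run B→D, a span of 2 letter steps, so the interval is some kind of third.
Bb to Db is 3 semitones. A major third is 4, so 3 makes it minor.

minor third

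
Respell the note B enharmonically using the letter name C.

Plain C sits 1 semitone above B, so on the letter C the same pitch needs a flat: Cb.

Cb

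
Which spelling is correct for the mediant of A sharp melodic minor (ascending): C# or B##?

C#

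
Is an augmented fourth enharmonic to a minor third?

No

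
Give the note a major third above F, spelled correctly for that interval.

F up a major third is A, so the target letter is A.
From F, a major third is 4 semitones up: A.

A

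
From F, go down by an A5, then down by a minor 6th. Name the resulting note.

An augmented fifth down from F is Bbb (letter B, 8 semitones down).
A minor sixth down from Bbb is Db (letter D, 8 semitones down).

Db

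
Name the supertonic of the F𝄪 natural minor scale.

G##

Degree 2 takes the letter 1 step above F, which is G.
In natural minor, degree 2 sits 2 semitones above the tonic. F## + 2 semitones is pitch class 9, spelled on G as G##.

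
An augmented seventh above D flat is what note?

C#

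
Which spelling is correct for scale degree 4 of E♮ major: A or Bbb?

Each scale degree takes a distinct letter name. Degree 4 of a scale on E must use the letter A.
A and Bbb are enharmonically the same pitch, but only A uses the letter A, so it is the correct spelling here.

A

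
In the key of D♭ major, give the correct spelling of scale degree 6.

The Db major scale runs Db Eb F Gb Ab Bb C.
Degree 6 is Bb.

Bb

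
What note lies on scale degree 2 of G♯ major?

A#

Degree 2 takes the letter 1 step above G, which is A.
In major, degree 2 sits 2 semitones above the tonic. G# + 2 semitones is pitch class 10, spelled on A as A#.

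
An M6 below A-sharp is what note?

A sixth below A lands on the letter C.
A major sixth spans 9 semitones, so A# moves to pitch class 1. On the letter C that is C#.

C#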